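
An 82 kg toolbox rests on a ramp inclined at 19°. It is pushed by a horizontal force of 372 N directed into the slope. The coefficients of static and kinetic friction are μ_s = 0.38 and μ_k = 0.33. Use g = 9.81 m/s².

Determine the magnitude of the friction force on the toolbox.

Resolve perpendicular to the incline: N = m g cos θ + P sin θ = 82×9.81×cos 19° + 372×sin 19° = 881.7 N.
Along the incline, the net driving force (taking up-slope positive) is P cos θ − m g sin θ = 351.7 − 261.9 = 89.84 N, so equilibrium requires friction f = -89.84 N (down-slope).
The limit of static friction is μ_s N = 335 N.
|f_req| = 89.84 ≤ 335 N → the toolbox is in equilibrium; friction equals the required value.

f ≈ 89.8 N (down the incline)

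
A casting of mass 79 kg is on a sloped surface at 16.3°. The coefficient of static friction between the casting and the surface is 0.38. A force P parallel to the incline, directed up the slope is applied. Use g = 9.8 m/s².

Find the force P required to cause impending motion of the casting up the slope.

P ≈ 500 N

At impending motion up the slope, friction acts down-slope at its limit: f = μ_s N.
P is parallel to the surface, so N = m g cos θ = 743 N.
Along the incline: P = m g sin θ + μ_s N = 217 + 0.38×743 = 500 N.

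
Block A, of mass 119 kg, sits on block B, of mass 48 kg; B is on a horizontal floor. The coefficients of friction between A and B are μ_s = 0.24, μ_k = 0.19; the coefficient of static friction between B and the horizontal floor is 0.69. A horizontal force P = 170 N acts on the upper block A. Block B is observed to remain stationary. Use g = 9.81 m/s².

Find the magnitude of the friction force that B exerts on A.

Between the blocks, N₁ = m_A g = 1167 N.
Maximum static friction on A from B: μ_s N₁ = 0.24×1167 = 280.2 N.
P = 170 N is within that limit, so A and B move together (both at rest); the A–B friction is simply f₁ = P = 170 N.
By Newton's third law B feels 170 N forward from A. With B stationary, the floor's static friction on B balances it: f₂ = 170 N (well within μ_s(m_A+m_B)g = 1130 N).

f ≈ 170 N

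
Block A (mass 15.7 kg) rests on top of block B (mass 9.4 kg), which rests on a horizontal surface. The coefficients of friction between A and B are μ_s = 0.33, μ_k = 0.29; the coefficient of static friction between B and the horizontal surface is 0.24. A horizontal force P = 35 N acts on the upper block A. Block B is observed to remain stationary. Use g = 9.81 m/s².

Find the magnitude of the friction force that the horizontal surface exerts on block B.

The normal force B exerts on A is simply A's weight, N₁ = 154 N.
Maximum static friction on A from B: μ_s N₁ = 0.33×154 = 50.83 N.
P = 35 N is within that limit, so A and B move together (both at rest); the A–B friction is simply f₁ = P = 35 N.
By Newton's third law B feels 35 N forward from A. With B stationary, the floor's static friction on B balances it: f₂ = 35 N (well within μ_s(m_A+m_B)g = 59.1 N).

f ≈ 35 N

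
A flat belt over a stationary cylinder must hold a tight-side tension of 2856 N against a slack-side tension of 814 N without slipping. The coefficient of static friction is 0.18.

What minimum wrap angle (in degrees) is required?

β_min ≈ 400°

T₂/T₁ = e^{μβ} → β = ln(T₂/T₁)/μ.
β = ln(2856/814)/0.18 = 1.255/0.18 = 6.973 rad.
In degrees: β = 6.973 × 180/π = 400°.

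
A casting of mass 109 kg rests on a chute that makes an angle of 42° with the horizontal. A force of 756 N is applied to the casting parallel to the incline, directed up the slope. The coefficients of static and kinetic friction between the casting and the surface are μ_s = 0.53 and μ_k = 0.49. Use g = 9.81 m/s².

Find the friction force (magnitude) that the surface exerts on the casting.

f ≈ 40.5 N (down the incline)

The normal reaction is N = m g cos θ = 794.6 N.
The friction needed for equilibrium is m g sin θ − P = 715.5 − 756 = -40.51 N, measured positive up-slope.
Maximum static friction available: μ_s N = 0.53 × 794.6 = 421.2 N.
Since |-40.51| ≤ 421.2 N, static friction is sufficient; f equals the required value, not μ_s N.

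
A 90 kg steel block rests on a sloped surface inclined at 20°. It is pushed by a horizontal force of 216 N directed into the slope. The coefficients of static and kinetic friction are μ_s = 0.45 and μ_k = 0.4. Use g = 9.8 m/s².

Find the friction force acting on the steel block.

f ≈ 98.7 N (up the incline)

The horizontal push has a component P sin θ into the surface, so N = m g cos θ + P sin θ = 828.8 + 73.88 = 902.7 N.
Along the incline, the net driving force (taking up-slope positive) is P cos θ − m g sin θ = 203 − 301.7 = -98.69 N, so equilibrium requires friction f = 98.69 N (up-slope).
The limit of static friction is μ_s N = 406.2 N.
|f_req| = 98.69 ≤ 406.2 N → the steel block is in equilibrium; friction equals the required value.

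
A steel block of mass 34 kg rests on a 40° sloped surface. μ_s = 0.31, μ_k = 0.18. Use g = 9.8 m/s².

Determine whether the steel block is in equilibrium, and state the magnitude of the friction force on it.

N = m g cos θ = 255 N.
Down-slope weight component: m g sin θ = 214 N.
μ_s N = 79.1 N.
214 > 79.1 N, so it slides; kinetic friction f = μ_k N = 0.18×255 = 45.9 N.

f ≈ 45.9 N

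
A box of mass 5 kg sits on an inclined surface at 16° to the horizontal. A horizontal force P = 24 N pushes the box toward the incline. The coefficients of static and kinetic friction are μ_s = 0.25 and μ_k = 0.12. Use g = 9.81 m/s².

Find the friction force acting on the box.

Resolve perpendicular to the incline: N = m g cos θ + P sin θ = 5×9.81×cos 16° + 24×sin 16° = 53.77 N.
Along the incline, the net driving force (taking up-slope positive) is P cos θ − m g sin θ = 23.07 − 13.52 = 9.55 N, so equilibrium requires friction f = -9.55 N (down-slope).
Maximum static friction: μ_s N = 0.25 × 53.77 = 13.44 N.
Since 9.55 N is within the 13.44 N limit, the box stays put and friction is exactly 9.55 N.

f ≈ 9.55 N (down the incline)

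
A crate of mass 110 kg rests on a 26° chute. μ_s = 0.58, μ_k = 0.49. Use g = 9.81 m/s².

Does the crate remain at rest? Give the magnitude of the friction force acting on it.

f ≈ 473 N

N = m g cos θ = 970 N.
Down-slope weight component: m g sin θ = 473 N.
μ_s N = 563 N.
473 ≤ 563 N, so it stays put; friction = 473 N.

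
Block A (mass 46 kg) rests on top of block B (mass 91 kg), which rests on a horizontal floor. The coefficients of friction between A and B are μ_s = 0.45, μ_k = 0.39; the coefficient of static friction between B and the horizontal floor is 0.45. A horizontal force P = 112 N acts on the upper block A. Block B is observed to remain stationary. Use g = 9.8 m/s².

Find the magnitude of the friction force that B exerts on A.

f ≈ 112 N

Between the blocks, N₁ = m_A g = 450.8 N.
So the A–B interface can sustain at most μ_s N₁ = 202.9 N of static friction.
P = 112 N is within that limit, so A and B move together (both at rest); the A–B friction is simply f₁ = P = 112 N.
B experiences an equal 112 N forward from A (third law). B is in equilibrium, so the floor supplies f₂ = 112 N of static friction (limit μ_s(m_A+m_B)g = 604.2 N, not exceeded).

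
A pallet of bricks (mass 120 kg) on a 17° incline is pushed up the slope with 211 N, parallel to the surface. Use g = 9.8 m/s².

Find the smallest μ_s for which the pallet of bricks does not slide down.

μ_s,min ≈ 0.118

N = m g cos θ = 1125 N.
Friction must make up the shortfall along the incline: f = m g sin θ − P = 343.8 − 211 = 132.8 N.
At the threshold f = μ_s N, so μ_s,min = 132.8/1125 = 0.118.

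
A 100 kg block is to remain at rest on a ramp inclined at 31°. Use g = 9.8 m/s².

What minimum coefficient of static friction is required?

μ_s,min ≈ 0.601

At the slip threshold m g sin θ = μ_s m g cos θ, so μ_s,min = tan θ.
μ_s,min = tan 31° = 0.601.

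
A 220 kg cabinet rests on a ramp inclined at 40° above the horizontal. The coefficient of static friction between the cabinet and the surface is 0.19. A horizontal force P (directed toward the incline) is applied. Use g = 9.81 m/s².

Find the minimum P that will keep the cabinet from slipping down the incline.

The cabinet tends to slide down (tan θ > μ_s), so at the point of impending slip friction acts up-slope at its limit: f = μ_s N.
Perpendicular to the incline: N = m g cos θ + P sin θ.
Along the incline: P cos θ + μ_s N = m g sin θ, i.e. P cos θ + μ_s (m g cos θ + P sin θ) = m g sin θ.
Solving, P (cos θ + μ_s sin θ) = m g (sin θ − μ_s cos θ), so P = 2160×0.4972/0.8882 = 1210 N.

P_min ≈ 1210 N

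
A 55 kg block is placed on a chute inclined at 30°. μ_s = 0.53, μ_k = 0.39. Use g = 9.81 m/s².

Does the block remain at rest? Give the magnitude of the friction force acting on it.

f ≈ 182 N

N = m g cos θ = 467 N.
Down-slope weight component: m g sin θ = 270 N.
μ_s N = 248 N.
270 > 248 N, so it slides; kinetic friction f = μ_k N = 0.39×467 = 182 N.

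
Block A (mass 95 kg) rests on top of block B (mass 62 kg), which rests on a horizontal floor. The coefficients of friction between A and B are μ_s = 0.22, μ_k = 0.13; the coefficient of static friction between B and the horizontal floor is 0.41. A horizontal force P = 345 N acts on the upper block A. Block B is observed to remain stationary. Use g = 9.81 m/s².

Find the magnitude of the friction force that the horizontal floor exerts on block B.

The normal force B exerts on A is simply A's weight, N₁ = 932 N.
Maximum static friction on A from B: μ_s N₁ = 0.22×932 = 205 N.
P = 345 N exceeds that limit, so A slips over B and the interface friction becomes kinetic: f₁ = μ_k N₁ = 0.13×932 = 121 N.
B experiences an equal 121 N forward from A (third law). B is in equilibrium, so the floor supplies f₂ = 121 N of static friction (limit μ_s(m_A+m_B)g = 631.5 N, not exceeded).

f ≈ 121 N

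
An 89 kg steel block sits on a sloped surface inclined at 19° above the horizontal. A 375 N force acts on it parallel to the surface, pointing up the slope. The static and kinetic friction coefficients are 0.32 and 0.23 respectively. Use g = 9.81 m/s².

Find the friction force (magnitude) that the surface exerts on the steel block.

Normal force: N = m g cos θ = 89 × 9.81 × cos 19° = 825.5 N.
Parallel to the incline, ΣF = 0 gives f = m g sin θ − P = 284.3 − 375 = -90.75 N (up-slope positive).
Maximum static friction available: μ_s N = 0.32 × 825.5 = 264.2 N.
Since |-90.75| ≤ 264.2 N, the steel block remains in static equilibrium and friction takes exactly the required value.

f ≈ 90.7 N (down the incline)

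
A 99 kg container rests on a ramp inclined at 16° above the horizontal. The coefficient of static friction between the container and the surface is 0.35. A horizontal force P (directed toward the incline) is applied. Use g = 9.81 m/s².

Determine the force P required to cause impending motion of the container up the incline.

P ≈ 687 N

At impending motion up the slope, friction acts down-slope at its limit: f = μ_s N.
Perpendicular to the incline: N = m g cos θ + P sin θ.
Along the incline: P cos θ = m g sin θ + μ_s N = m g sin θ + μ_s (m g cos θ + P sin θ).
Solving, P (cos θ − μ_s sin θ) = m g (sin θ + μ_s cos θ), so P = 99×9.81×(sin 16° + 0.35 cos 16°)/(cos 16° − 0.35 sin 16°) = 971×0.6121/0.8648 = 687 N.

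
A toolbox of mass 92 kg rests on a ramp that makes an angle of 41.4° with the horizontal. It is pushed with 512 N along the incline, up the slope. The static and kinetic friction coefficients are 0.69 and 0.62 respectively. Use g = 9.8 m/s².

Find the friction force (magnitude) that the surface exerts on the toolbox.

f ≈ 84.2 N (up the incline)

The normal reaction is N = m g cos θ = 676.3 N.
For equilibrium along the incline the friction force must supply f = m g sin θ − P = 596.2 − 512 = 84.24 N (positive meaning up-slope).
Static friction can supply at most μ_s N = 466.6 N.
Since |84.24| ≤ 466.6 N, the toolbox remains in static equilibrium and friction takes exactly the required value.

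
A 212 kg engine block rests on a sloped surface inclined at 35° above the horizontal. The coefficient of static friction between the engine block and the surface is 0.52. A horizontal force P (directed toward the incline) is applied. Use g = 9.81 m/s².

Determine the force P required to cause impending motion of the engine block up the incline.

At impending motion up the slope, friction acts down-slope at its limit: f = μ_s N.
Perpendicular to the incline: N = m g cos θ + P sin θ.
Along the incline: P cos θ = m g sin θ + μ_s N = m g sin θ + μ_s (m g cos θ + P sin θ).
Solving, P (cos θ − μ_s sin θ) = m g (sin θ + μ_s cos θ), so P = 212×9.81×(sin 35° + 0.52 cos 35°)/(cos 35° − 0.52 sin 35°) = 2080×0.9995/0.5209 = 3990 N.

P ≈ 3990 N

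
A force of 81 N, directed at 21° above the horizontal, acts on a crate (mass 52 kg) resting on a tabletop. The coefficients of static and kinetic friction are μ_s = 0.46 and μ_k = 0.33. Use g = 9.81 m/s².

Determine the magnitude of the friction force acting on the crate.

N = m g − P sin α = 510.1 − 81×sin 21° = 481.1 N.
Horizontally, friction must balance P cos α = 75.62 N.
The static-friction limit is μ_s N = 221.3 N.
Since 75.62 N does not exceed the limit, the crate stays at rest and f = 75.6 N.

f ≈ 75.6 N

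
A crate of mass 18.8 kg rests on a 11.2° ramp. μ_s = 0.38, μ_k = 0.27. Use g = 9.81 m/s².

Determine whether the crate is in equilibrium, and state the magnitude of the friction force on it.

f ≈ 35.8 N

N = m g cos θ = 181 N.
Down-slope weight component: m g sin θ = 35.8 N.
μ_s N = 68.7 N.
35.8 ≤ 68.7 N, so it stays put; friction = 35.8 N.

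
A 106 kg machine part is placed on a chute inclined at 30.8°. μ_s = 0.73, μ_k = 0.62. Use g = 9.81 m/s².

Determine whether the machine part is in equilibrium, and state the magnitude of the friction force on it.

f ≈ 532 N

N = m g cos θ = 893 N.
Down-slope weight component: m g sin θ = 532 N.
μ_s N = 652 N.
532 ≤ 652 N, so it stays put; friction = 532 N.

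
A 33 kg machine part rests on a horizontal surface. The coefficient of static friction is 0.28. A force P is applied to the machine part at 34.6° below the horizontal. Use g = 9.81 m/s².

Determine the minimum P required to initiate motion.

P ≈ 136 N

N = m g + P sin α (the push presses the machine part into the horizontal surface).
At impending slip, P cos α = μ_s N = μ_s (m g + P sin α).
Solving: P (cos α − μ_s sin α) = μ_s m g → P = 0.28×324/(cos 34.6° − 0.28 sin 34.6°) = 90.6/0.6641 = 136 N.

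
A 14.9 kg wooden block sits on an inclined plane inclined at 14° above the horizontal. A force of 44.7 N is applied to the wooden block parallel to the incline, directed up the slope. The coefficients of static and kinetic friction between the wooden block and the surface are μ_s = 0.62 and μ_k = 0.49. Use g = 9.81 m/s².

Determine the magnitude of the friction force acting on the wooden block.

The normal reaction is N = m g cos θ = 141.8 N.
The friction needed for equilibrium is m g sin θ − P = 35.36 − 44.7 = -9.339 N, measured positive up-slope.
Maximum static friction available: μ_s N = 0.62 × 141.8 = 87.93 N.
Since |-9.339| ≤ 87.93 N, the wooden block remains in static equilibrium and friction takes exactly the required value.

f ≈ 9.34 N (down the incline)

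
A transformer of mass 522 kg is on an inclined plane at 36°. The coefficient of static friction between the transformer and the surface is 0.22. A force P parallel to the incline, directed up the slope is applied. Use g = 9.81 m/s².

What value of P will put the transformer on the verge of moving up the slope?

P ≈ 3920 N

At impending motion up the slope, friction acts down-slope at its limit: f = μ_s N.
P is parallel to the surface, so N = m g cos θ = 4140 N.
Along the incline: P = m g sin θ + μ_s N = 3010 + 0.22×4140 = 3920 N.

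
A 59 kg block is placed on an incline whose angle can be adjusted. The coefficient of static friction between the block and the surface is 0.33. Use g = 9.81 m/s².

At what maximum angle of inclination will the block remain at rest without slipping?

At the slip threshold, m g sin θ = μ_s · m g cos θ, so tan θ = μ_s.
θ_max = arctan(0.33) = 18.3°.

θ_max ≈ 18.3°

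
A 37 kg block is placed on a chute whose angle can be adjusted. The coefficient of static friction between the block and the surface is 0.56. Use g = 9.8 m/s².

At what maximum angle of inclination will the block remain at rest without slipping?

θ_max ≈ 29.2°

At the slip threshold, m g sin θ = μ_s · m g cos θ, so tan θ = μ_s.
θ_max = arctan(0.56) = 29.2°.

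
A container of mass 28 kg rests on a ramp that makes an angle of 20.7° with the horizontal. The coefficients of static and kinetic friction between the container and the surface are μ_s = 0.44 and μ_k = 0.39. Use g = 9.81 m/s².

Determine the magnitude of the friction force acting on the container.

Normal force: N = m g cos θ = 28 × 9.81 × cos 20.7° = 256.9 N.
Along the slope the weight component is m g sin θ = 97.09 N; friction must supply exactly this, acting up-slope.
The static-friction ceiling is μ_s N = 0.44 × 256.9 = 113.1 N.
Since |97.09| ≤ 113.1 N, static friction is sufficient; f equals the required value, not μ_s N.

f ≈ 97.1 N (up the incline)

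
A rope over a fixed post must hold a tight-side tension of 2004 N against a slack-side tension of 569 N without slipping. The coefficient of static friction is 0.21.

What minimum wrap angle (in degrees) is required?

T₂/T₁ = e^{μβ} → β = ln(T₂/T₁)/μ.
β = ln(2004/569)/0.21 = 1.259/0.21 = 5.995 rad.
In degrees: β = 5.995 × 180/π = 344°.

β_min ≈ 344°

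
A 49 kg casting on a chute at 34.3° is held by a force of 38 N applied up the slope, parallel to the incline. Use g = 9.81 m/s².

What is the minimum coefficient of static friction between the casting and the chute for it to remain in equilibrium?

N = m g cos θ = 397.1 N.
Friction must make up the shortfall along the incline: f = m g sin θ − P = 270.9 − 38 = 232.9 N.
At the threshold f = μ_s N, so μ_s,min = 232.9/397.1 = 0.586.

μ_s,min ≈ 0.586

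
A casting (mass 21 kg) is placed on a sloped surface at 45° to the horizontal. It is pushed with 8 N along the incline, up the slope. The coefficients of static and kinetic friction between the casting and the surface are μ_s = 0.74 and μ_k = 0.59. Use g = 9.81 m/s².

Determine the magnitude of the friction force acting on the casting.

f ≈ 85.9 N (up the incline)

Normal force: N = m g cos θ = 21 × 9.81 × cos 45° = 145.7 N.
The friction needed for equilibrium is m g sin θ − P = 145.7 − 8 = 137.7 N, measured positive up-slope.
The static-friction ceiling is μ_s N = 0.74 × 145.7 = 107.8 N.
Since |137.7| > 107.8 N, static friction cannot hold it; the casting slides down the incline and kinetic friction applies: f = μ_k N = 0.59 × 145.7 = 85.9 N.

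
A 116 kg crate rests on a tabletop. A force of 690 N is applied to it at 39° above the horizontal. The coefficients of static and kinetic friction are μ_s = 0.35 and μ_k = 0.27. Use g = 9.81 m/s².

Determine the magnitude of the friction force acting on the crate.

f ≈ 190 N

The vertical component of P reduces the normal force: N = m g − P sin α = 1138 − 434.2 = 703.7 N.
Horizontally, friction must balance P cos α = 536.2 N.
μ_s N = 0.35 × 703.7 = 246.3 N.
536.2 > 246.3 N → the crate slides; f = μ_k N = 0.27×703.7 = 190 N.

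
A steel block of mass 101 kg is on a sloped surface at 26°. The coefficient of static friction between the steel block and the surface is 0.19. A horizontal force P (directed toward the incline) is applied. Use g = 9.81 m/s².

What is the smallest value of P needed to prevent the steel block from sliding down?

P_min ≈ 270 N

The steel block tends to slide down (tan θ > μ_s), so at the point of impending slip friction acts up-slope at its limit: f = μ_s N.
Perpendicular to the incline: N = m g cos θ + P sin θ.
Along the incline: P cos θ + μ_s N = m g sin θ, i.e. P cos θ + μ_s (m g cos θ + P sin θ) = m g sin θ.
Solving, P (cos θ + μ_s sin θ) = m g (sin θ − μ_s cos θ), so P = 991×0.2676/0.9821 = 270 N.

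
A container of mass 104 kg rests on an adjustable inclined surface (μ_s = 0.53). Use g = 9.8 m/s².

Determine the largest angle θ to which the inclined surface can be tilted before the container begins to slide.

At the slip threshold, m g sin θ = μ_s · m g cos θ, so tan θ = μ_s.
θ_max = arctan(0.53) = 27.9°.

θ_max ≈ 27.9°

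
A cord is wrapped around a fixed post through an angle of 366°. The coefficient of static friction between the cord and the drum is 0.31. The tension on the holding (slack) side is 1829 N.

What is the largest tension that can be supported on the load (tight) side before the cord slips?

T_max ≈ 13300 N

At impending slip the capstan equation gives T₂/T₁ = e^{μβ} with β in radians.
β = 366° × π/180 = 6.388 rad.
e^{μβ} = e^{0.31×6.388} = 7.245.
T₂ = T₁ · e^{μβ} = 1829 × 7.245 = 13300 N.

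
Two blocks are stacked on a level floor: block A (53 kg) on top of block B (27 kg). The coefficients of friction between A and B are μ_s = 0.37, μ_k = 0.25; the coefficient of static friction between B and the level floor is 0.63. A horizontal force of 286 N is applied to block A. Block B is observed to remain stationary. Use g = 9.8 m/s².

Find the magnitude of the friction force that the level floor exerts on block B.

f ≈ 130 N

The normal force B exerts on A is simply A's weight, N₁ = 519.4 N.
So the A–B interface can sustain at most μ_s N₁ = 192.2 N of static friction.
P = 286 N exceeds that limit, so A slips over B and the interface friction becomes kinetic: f₁ = μ_k N₁ = 0.25×519.4 = 130 N.
B experiences an equal 130 N forward from A (third law). B is in equilibrium, so the floor supplies f₂ = 130 N of static friction (limit μ_s(m_A+m_B)g = 493.9 N, not exceeded).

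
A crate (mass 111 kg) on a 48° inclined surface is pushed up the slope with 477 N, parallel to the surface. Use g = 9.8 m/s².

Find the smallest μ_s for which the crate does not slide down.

N = m g cos θ = 727.9 N.
Friction must make up the shortfall along the incline: f = m g sin θ − P = 808.4 − 477 = 331.4 N.
At the threshold f = μ_s N, so μ_s,min = 331.4/727.9 = 0.455.

μ_s,min ≈ 0.455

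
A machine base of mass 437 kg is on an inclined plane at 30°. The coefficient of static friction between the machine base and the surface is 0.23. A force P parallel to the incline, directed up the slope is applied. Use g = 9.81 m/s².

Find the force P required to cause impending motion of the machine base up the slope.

P ≈ 3000 N

At impending motion up the slope, friction acts down-slope at its limit: f = μ_s N.
P is parallel to the surface, so N = m g cos θ = 3710 N.
Along the incline: P = m g sin θ + μ_s N = 2140 + 0.23×3710 = 3000 N.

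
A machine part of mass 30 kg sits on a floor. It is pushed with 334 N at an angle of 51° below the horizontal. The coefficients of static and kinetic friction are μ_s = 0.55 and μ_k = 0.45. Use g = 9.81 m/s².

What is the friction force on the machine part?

f ≈ 210 N

Vertical equilibrium gives N = m g + P sin α = 553.9 N.
The horizontal driving force is P cos α = 210.2 N, so equilibrium needs friction f = 210.2 N.
μ_s N = 0.55 × 553.9 = 304.6 N.
Since 210.2 N does not exceed the limit, the machine part stays at rest and f = 210 N.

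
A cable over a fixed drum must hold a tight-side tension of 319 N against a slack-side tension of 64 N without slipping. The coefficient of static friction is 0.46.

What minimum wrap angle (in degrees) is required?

T₂/T₁ = e^{μβ} → β = ln(T₂/T₁)/μ.
β = ln(319/64)/0.46 = 1.606/0.46 = 3.492 rad.
In degrees: β = 3.492 × 180/π = 200°.

β_min ≈ 200°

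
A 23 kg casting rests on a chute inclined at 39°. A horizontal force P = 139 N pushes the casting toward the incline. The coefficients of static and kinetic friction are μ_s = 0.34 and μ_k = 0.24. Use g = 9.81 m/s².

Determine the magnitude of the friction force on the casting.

Normal direction: N = m g cos θ + P sin θ = 262.8 N.
Parallel to the incline: P cos θ − m g sin θ = 108 − 142 = -33.97 N; the friction needed to balance this is 33.97 N acting up the slope.
The limit of static friction is μ_s N = 89.36 N.
Since 33.97 N is within the 89.36 N limit, the casting stays put and friction is exactly 34 N.

f ≈ 34 N (up the incline)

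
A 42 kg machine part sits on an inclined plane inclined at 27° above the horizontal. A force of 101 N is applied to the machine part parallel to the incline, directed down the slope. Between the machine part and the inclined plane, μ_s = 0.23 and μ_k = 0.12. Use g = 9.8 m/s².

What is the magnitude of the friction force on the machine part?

The normal reaction is N = m g cos θ = 366.7 N.
For equilibrium along the incline the friction force must supply f = m g sin θ + P = 186.9 + 101 = 287.9 N (positive meaning up-slope).
The static-friction ceiling is μ_s N = 0.23 × 366.7 = 84.35 N.
|287.9| exceeds 84.35 N, so the machine part slips down-slope; friction is kinetic, f = μ_k N = 0.12×366.7 = 44 N.

f ≈ 44 N (up the incline)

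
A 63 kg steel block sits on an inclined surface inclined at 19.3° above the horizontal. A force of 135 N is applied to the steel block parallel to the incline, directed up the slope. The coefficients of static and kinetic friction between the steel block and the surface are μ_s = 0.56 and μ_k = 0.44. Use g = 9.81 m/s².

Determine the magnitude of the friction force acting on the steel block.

f ≈ 69.3 N (up the incline)

Normal force: N = m g cos θ = 63 × 9.81 × cos 19.3° = 583.3 N.
The friction needed for equilibrium is m g sin θ − P = 204.3 − 135 = 69.27 N, measured positive up-slope.
Maximum static friction available: μ_s N = 0.56 × 583.3 = 326.6 N.
Since |69.27| ≤ 326.6 N, static friction is sufficient; f equals the required value, not μ_s N.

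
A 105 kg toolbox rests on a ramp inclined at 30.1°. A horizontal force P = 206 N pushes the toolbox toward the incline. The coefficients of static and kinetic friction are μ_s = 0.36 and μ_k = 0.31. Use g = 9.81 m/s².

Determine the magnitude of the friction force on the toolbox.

f ≈ 338 N (up the incline)

Normal direction: N = m g cos θ + P sin θ = 994.5 N.
Along the incline, the net driving force (taking up-slope positive) is P cos θ − m g sin θ = 178.2 − 516.6 = -338.4 N, so equilibrium requires friction f = 338.4 N (up-slope).
Maximum static friction: μ_s N = 0.36 × 994.5 = 358 N.
Since 338.4 N is within the 358 N limit, the toolbox stays put and friction is exactly 338 N.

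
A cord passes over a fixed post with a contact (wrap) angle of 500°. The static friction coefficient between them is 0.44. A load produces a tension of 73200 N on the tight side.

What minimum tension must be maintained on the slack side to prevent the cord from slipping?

Capstan equation at impending slip: T_tight/T_slack = e^{μβ}.
β = 500° = 8.727 rad; e^{μβ} = e^{0.44×8.727} = 46.51.
T_slack = T_tight / e^{μβ} = 73200 / 46.51 = 1570 N.

T_min ≈ 1570 N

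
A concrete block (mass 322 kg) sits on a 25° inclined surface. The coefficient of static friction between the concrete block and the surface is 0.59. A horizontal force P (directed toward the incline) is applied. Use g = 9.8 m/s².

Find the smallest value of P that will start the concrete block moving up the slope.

P ≈ 4600 N

At impending motion up the slope, friction acts down-slope at its limit: f = μ_s N.
Perpendicular to the incline: N = m g cos θ + P sin θ.
Along the incline: P cos θ = m g sin θ + μ_s N = m g sin θ + μ_s (m g cos θ + P sin θ).
Solving, P (cos θ − μ_s sin θ) = m g (sin θ + μ_s cos θ), so P = 322×9.8×(sin 25° + 0.59 cos 25°)/(cos 25° − 0.59 sin 25°) = 3160×0.9573/0.657 = 4600 N.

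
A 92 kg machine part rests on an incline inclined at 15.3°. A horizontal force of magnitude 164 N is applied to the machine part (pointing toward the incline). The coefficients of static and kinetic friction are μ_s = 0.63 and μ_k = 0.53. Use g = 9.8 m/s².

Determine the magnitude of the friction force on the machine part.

Resolve perpendicular to the incline: N = m g cos θ + P sin θ = 92×9.8×cos 15.3° + 164×sin 15.3° = 912.9 N.
Parallel to the incline: P cos θ − m g sin θ = 158.2 − 237.9 = -79.72 N; the friction needed to balance this is 79.72 N acting up the slope.
Maximum static friction: μ_s N = 0.63 × 912.9 = 575.1 N.
Since 79.72 N is within the 575.1 N limit, the machine part stays put and friction is exactly 79.7 N.

f ≈ 79.7 N (up the incline)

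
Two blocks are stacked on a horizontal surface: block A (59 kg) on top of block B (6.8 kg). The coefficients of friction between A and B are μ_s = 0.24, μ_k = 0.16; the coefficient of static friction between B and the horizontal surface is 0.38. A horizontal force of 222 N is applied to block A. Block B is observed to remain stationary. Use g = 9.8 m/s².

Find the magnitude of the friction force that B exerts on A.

Between the blocks, N₁ = m_A g = 578.2 N.
So the A–B interface can sustain at most μ_s N₁ = 138.8 N of static friction.
Since P = 222 N > 138.8 N, A slides on B; the A–B friction is kinetic: f₁ = μ_k N₁ = 0.16×578.2 = 92.5 N.
B experiences an equal 92.5 N forward from A (third law). B is in equilibrium, so the floor supplies f₂ = 92.5 N of static friction (limit μ_s(m_A+m_B)g = 245 N, not exceeded).

f ≈ 92.5 N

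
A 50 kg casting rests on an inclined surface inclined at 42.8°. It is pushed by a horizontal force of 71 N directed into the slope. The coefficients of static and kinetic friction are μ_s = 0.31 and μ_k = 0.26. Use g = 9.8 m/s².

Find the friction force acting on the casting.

f ≈ 106 N (up the incline)

Normal direction: N = m g cos θ + P sin θ = 407.8 N.
Parallel to the incline: P cos θ − m g sin θ = 52.09 − 332.9 = -280.8 N; the friction needed to balance this is 280.8 N acting up the slope.
The limit of static friction is μ_s N = 126.4 N.
|f_req| = 280.8 > 126.4 N → the casting slides down the incline; f = μ_k N = 0.26 × 407.8 = 106 N.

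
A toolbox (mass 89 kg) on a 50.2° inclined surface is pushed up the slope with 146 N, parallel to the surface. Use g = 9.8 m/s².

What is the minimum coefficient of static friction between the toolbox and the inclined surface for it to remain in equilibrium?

μ_s,min ≈ 0.939

N = m g cos θ = 558.3 N.
Friction must make up the shortfall along the incline: f = m g sin θ − P = 670.1 − 146 = 524.1 N.
At the threshold f = μ_s N, so μ_s,min = 524.1/558.3 = 0.939.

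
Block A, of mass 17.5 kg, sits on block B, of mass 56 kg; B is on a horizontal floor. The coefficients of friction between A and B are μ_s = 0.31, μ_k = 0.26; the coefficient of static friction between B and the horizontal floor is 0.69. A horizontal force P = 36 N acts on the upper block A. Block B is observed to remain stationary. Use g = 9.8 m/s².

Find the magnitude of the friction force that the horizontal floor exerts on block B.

f ≈ 36 N

The normal force B exerts on A is simply A's weight, N₁ = 171.5 N.
Maximum static friction on A from B: μ_s N₁ = 0.31×171.5 = 53.16 N.
P = 36 N is within that limit, so A and B move together (both at rest); the A–B friction is simply f₁ = P = 36 N.
B experiences an equal 36 N forward from A (third law). B is in equilibrium, so the floor supplies f₂ = 36 N of static friction (limit μ_s(m_A+m_B)g = 497 N, not exceeded).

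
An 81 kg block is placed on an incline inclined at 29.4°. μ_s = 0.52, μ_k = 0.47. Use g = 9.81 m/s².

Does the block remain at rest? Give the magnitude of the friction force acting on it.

N = m g cos θ = 692 N.
Down-slope weight component: m g sin θ = 390 N.
μ_s N = 360 N.
390 > 360 N, so it slides; kinetic friction f = μ_k N = 0.47×692 = 325 N.

f ≈ 325 N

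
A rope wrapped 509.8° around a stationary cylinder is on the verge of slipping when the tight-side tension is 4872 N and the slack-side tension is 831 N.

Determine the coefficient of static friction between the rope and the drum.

T₂/T₁ = e^{μβ} → μ = ln(T₂/T₁)/β.
β = 509.8° = 8.898 rad.
μ = ln(4872/831)/8.898 = ln(5.863)/8.898 = 0.199.

μ ≈ 0.199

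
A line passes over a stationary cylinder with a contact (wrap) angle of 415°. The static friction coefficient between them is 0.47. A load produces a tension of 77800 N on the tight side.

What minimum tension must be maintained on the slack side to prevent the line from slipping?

Capstan equation at impending slip: T_tight/T_slack = e^{μβ}.
β = 415° = 7.243 rad; e^{μβ} = e^{0.47×7.243} = 30.09.
T_slack = T_tight / e^{μβ} = 77800 / 30.09 = 2590 N.

T_min ≈ 2590 N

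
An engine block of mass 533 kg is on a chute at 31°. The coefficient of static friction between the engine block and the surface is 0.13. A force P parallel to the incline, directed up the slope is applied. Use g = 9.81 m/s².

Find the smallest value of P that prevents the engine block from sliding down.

P_min ≈ 2110 N

The engine block tends to slide down (tan θ > μ_s), so at the point of impending slip friction acts up-slope at its limit: f = μ_s N.
P is parallel to the surface, so N = m g cos θ = 4480 N.
Along the incline: P + μ_s N = m g sin θ, so P = 2690 − 0.13×4480 = 2110 N.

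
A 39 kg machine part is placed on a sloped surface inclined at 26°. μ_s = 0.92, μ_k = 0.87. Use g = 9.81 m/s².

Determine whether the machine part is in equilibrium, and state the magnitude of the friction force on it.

N = m g cos θ = 344 N.
Down-slope weight component: m g sin θ = 168 N.
μ_s N = 316 N.
168 ≤ 316 N, so it stays put; friction = 168 N.

f ≈ 168 N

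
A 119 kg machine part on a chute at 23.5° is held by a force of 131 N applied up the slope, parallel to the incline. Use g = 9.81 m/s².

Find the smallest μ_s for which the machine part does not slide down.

N = m g cos θ = 1071 N.
Friction must make up the shortfall along the incline: f = m g sin θ − P = 465.5 − 131 = 334.5 N.
At the threshold f = μ_s N, so μ_s,min = 334.5/1071 = 0.312.

μ_s,min ≈ 0.312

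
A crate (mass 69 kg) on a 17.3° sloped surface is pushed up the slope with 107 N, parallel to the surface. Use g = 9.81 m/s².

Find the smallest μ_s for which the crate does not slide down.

μ_s,min ≈ 0.146

N = m g cos θ = 646.3 N.
Friction must make up the shortfall along the incline: f = m g sin θ − P = 201.3 − 107 = 94.29 N.
At the threshold f = μ_s N, so μ_s,min = 94.29/646.3 = 0.146.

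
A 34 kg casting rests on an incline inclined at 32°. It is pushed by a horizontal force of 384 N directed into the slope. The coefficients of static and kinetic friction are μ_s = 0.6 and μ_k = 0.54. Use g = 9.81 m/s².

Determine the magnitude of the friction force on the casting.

f ≈ 149 N (down the incline)

Resolve perpendicular to the incline: N = m g cos θ + P sin θ = 34×9.81×cos 32° + 384×sin 32° = 486.3 N.
Along the incline, the net driving force (taking up-slope positive) is P cos θ − m g sin θ = 325.7 − 176.7 = 148.9 N, so equilibrium requires friction f = -148.9 N (down-slope).
The limit of static friction is μ_s N = 291.8 N.
Since 148.9 N is within the 291.8 N limit, the casting stays put and friction is exactly 149 N.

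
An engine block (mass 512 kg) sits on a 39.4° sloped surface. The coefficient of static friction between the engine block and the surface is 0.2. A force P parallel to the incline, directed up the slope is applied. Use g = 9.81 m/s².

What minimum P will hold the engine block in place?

P_min ≈ 2410 N

The engine block tends to slide down (tan θ > μ_s), so at the point of impending slip friction acts up-slope at its limit: f = μ_s N.
P is parallel to the surface, so N = m g cos θ = 3880 N.
Along the incline: P + μ_s N = m g sin θ, so P = 3190 − 0.2×3880 = 2410 N.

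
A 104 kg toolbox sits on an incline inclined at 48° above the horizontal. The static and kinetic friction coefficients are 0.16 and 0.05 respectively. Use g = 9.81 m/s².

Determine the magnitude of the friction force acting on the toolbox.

f ≈ 34.1 N (up the incline)

Normal force: N = m g cos θ = 104 × 9.81 × cos 48° = 682.7 N.
For equilibrium along the incline, friction must balance the weight component: f = m g sin θ = 758.2 N up the slope.
Maximum static friction available: μ_s N = 0.16 × 682.7 = 109.2 N.
Since |758.2| > 109.2 N, static friction cannot hold it; the toolbox slides down the incline and kinetic friction applies: f = μ_k N = 0.05 × 682.7 = 34.1 N.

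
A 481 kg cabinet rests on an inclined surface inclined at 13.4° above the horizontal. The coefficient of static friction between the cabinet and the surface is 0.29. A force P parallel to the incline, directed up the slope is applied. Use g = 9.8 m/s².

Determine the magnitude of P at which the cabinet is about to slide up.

P ≈ 2420 N

At impending motion up the slope, friction acts down-slope at its limit: f = μ_s N.
P is parallel to the surface, so N = m g cos θ = 4590 N.
Along the incline: P = m g sin θ + μ_s N = 1090 + 0.29×4590 = 2420 N.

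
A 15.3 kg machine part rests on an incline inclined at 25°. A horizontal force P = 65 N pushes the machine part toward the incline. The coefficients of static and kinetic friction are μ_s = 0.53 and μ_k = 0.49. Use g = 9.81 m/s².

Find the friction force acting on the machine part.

f ≈ 4.52 N (up the incline)

Resolve perpendicular to the incline: N = m g cos θ + P sin θ = 15.3×9.81×cos 25° + 65×sin 25° = 163.5 N.
Parallel to the incline: P cos θ − m g sin θ = 58.91 − 63.43 = -4.522 N; the friction needed to balance this is 4.522 N acting up the slope.
The limit of static friction is μ_s N = 86.66 N.
|f_req| = 4.522 ≤ 86.66 N → the machine part is in equilibrium; friction equals the required value.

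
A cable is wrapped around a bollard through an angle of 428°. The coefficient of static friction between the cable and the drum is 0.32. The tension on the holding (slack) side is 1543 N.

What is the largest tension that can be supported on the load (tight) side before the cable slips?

At impending slip the capstan equation gives T₂/T₁ = e^{μβ} with β in radians.
β = 428° × π/180 = 7.47 rad.
e^{μβ} = e^{0.32×7.47} = 10.92.
T₂ = T₁ · e^{μβ} = 1543 × 10.92 = 16800 N.

T_max ≈ 16800 N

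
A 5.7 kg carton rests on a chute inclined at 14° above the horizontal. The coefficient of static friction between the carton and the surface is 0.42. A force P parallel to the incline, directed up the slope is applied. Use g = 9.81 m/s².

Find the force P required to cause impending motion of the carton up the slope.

At impending motion up the slope, friction acts down-slope at its limit: f = μ_s N.
P is parallel to the surface, so N = m g cos θ = 54.3 N.
Along the incline: P = m g sin θ + μ_s N = 13.5 + 0.42×54.3 = 36.3 N.

P ≈ 36.3 N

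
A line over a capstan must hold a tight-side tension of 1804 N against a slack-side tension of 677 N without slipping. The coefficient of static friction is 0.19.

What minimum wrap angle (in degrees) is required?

β_min ≈ 296°

T₂/T₁ = e^{μβ} → β = ln(T₂/T₁)/μ.
β = ln(1804/677)/0.19 = 0.9801/0.19 = 5.158 rad.
In degrees: β = 5.158 × 180/π = 296°.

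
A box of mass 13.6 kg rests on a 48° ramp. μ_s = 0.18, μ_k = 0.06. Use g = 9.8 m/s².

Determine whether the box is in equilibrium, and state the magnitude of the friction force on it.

f ≈ 5.35 N

N = m g cos θ = 89.2 N.
Down-slope weight component: m g sin θ = 99 N.
μ_s N = 16.1 N.
99 > 16.1 N, so it slides; kinetic friction f = μ_k N = 0.06×89.2 = 5.35 N.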